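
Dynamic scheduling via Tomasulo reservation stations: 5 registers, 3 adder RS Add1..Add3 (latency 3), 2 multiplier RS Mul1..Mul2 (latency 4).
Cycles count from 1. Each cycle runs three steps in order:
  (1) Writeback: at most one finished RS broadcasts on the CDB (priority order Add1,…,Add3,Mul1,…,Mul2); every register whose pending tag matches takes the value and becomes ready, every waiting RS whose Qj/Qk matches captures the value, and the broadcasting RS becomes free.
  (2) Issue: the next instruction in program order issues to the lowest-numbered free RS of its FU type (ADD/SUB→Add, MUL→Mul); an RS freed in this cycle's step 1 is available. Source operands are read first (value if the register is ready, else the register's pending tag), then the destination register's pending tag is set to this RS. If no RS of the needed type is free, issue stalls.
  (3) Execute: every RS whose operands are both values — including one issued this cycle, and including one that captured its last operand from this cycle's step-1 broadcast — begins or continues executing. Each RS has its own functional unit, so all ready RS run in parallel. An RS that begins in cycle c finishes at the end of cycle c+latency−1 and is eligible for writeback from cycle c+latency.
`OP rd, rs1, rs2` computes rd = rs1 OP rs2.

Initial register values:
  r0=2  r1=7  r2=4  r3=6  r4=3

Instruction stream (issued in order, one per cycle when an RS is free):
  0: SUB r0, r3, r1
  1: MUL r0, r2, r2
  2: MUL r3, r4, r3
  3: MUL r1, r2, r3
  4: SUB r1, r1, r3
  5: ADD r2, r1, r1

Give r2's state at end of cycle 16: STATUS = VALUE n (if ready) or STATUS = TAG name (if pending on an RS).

cycle 1: issue SUB r0<-Add1 // r0:Add1,r1:7,r2:4,r3:6,r4:3
cycle 2: issue MUL r0<-Mul1 // r0:Mul1,r1:7,r2:4,r3:6,r4:3
cycle 3: issue MUL r3<-Mul2 // r0:Mul1,r1:7,r2:4,r3:Mul2,r4:3
cycle 4: CDB Add1=-1; stall // r0:Mul1,r1:7,r2:4,r3:Mul2,r4:3
cycle 5: stall // r0:Mul1,r1:7,r2:4,r3:Mul2,r4:3
cycle 6: CDB Mul1=16; issue MUL r1<-Mul1 // r0:16,r1:Mul1,r2:4,r3:Mul2,r4:3
cycle 7: CDB Mul2=18; issue SUB r1<-Add1 // r0:16,r1:Add1,r2:4,r3:18,r4:3
cycle 8: issue ADD r2<-Add2 // r0:16,r1:Add1,r2:Add2,r3:18,r4:3
cycle 9: - // r0:16,r1:Add1,r2:Add2,r3:18,r4:3
cycle 10: - // r0:16,r1:Add1,r2:Add2,r3:18,r4:3
cycle 11: CDB Mul1=72 // r0:16,r1:Add1,r2:Add2,r3:18,r4:3
cycle 12: - // r0:16,r1:Add1,r2:Add2,r3:18,r4:3
cycle 13: - // r0:16,r1:Add1,r2:Add2,r3:18,r4:3
cycle 14: CDB Add1=54 // r0:16,r1:54,r2:Add2,r3:18,r4:3
cycle 15: - // r0:16,r1:54,r2:Add2,r3:18,r4:3
cycle 16: - // r0:16,r1:54,r2:Add2,r3:18,r4:3

STATUS = TAG Add2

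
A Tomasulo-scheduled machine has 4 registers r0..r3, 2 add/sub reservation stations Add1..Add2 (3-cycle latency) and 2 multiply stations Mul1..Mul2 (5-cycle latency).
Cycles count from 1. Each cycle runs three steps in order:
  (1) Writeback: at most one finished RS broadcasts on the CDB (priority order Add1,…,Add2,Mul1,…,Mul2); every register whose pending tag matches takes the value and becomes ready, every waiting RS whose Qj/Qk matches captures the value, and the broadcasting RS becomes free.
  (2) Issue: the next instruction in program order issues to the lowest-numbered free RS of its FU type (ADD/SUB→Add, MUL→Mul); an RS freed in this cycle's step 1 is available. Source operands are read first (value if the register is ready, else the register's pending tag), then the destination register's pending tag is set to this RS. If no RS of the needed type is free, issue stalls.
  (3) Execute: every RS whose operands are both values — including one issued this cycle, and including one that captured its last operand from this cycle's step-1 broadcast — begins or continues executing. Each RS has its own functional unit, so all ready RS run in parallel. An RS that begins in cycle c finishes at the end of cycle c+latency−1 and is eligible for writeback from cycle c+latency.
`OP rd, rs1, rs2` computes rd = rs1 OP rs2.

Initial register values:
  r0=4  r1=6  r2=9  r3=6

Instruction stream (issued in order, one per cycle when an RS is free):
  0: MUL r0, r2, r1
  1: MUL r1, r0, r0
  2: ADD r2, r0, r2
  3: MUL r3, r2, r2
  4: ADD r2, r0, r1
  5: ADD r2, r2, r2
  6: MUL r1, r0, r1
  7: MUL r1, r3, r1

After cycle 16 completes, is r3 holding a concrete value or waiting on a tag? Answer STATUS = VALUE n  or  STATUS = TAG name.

STATUS = VALUE 3969

c1: issue MUL r0<-Mul1 | r0:Mul1,r1:6,r2:9,r3:6
c2: issue MUL r1<-Mul2 | r0:Mul1,r1:Mul2,r2:9,r3:6
c3: issue ADD r2<-Add1 | r0:Mul1,r1:Mul2,r2:Add1,r3:6
c4: stall | r0:Mul1,r1:Mul2,r2:Add1,r3:6
c5: stall | r0:Mul1,r1:Mul2,r2:Add1,r3:6
c6: CDB Mul1=54; issue MUL r3<-Mul1 | r0:54,r1:Mul2,r2:Add1,r3:Mul1
c7: issue ADD r2<-Add2 | r0:54,r1:Mul2,r2:Add2,r3:Mul1
c8: stall | r0:54,r1:Mul2,r2:Add2,r3:Mul1
c9: CDB Add1=63; issue ADD r2<-Add1 | r0:54,r1:Mul2,r2:Add1,r3:Mul1
c10: stall | r0:54,r1:Mul2,r2:Add1,r3:Mul1
c11: CDB Mul2=2916; issue MUL r1<-Mul2 | r0:54,r1:Mul2,r2:Add1,r3:Mul1
c12: stall | r0:54,r1:Mul2,r2:Add1,r3:Mul1
c13: stall | r0:54,r1:Mul2,r2:Add1,r3:Mul1
c14: CDB Add2=2970; stall | r0:54,r1:Mul2,r2:Add1,r3:Mul1
c15: CDB Mul1=3969; issue MUL r1<-Mul1 | r0:54,r1:Mul1,r2:Add1,r3:3969
c16: CDB Mul2=157464 | r0:54,r1:Mul1,r2:Add1,r3:3969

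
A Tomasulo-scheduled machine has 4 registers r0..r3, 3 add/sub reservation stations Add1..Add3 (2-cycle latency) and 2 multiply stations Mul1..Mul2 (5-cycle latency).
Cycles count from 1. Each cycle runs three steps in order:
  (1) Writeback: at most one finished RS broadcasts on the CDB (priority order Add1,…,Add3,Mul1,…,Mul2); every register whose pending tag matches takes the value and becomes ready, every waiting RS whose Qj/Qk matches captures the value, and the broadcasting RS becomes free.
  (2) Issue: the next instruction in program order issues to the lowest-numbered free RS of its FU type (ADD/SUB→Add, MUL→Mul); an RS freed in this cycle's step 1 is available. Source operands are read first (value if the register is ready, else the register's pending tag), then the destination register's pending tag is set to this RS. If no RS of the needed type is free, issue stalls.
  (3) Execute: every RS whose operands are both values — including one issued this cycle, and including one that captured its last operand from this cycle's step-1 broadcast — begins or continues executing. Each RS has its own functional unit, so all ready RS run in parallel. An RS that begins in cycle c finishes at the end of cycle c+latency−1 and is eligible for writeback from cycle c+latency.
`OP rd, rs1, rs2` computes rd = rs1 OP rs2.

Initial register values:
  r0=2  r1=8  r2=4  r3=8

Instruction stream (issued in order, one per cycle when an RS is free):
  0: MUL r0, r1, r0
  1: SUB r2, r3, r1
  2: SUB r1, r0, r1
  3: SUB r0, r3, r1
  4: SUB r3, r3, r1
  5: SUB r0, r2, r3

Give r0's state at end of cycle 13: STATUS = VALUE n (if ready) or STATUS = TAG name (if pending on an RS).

STATUS = VALUE 0

c1: issue MUL r0<-Mul1 | r0:Mul1,r1:8,r2:4,r3:8
c2: issue SUB r2<-Add1 | r0:Mul1,r1:8,r2:Add1,r3:8
c3: issue SUB r1<-Add2 | r0:Mul1,r1:Add2,r2:Add1,r3:8
c4: CDB Add1=0; issue SUB r0<-Add1 | r0:Add1,r1:Add2,r2:0,r3:8
c5: issue SUB r3<-Add3 | r0:Add1,r1:Add2,r2:0,r3:Add3
c6: CDB Mul1=16; stall | r0:Add1,r1:Add2,r2:0,r3:Add3
c7: stall | r0:Add1,r1:Add2,r2:0,r3:Add3
c8: CDB Add2=8; issue SUB r0<-Add2 | r0:Add2,r1:8,r2:0,r3:Add3
c9: - | r0:Add2,r1:8,r2:0,r3:Add3
c10: CDB Add1=0 | r0:Add2,r1:8,r2:0,r3:Add3
c11: CDB Add3=0 | r0:Add2,r1:8,r2:0,r3:0
c12: - | r0:Add2,r1:8,r2:0,r3:0
c13: CDB Add2=0 | r0:0,r1:8,r2:0,r3:0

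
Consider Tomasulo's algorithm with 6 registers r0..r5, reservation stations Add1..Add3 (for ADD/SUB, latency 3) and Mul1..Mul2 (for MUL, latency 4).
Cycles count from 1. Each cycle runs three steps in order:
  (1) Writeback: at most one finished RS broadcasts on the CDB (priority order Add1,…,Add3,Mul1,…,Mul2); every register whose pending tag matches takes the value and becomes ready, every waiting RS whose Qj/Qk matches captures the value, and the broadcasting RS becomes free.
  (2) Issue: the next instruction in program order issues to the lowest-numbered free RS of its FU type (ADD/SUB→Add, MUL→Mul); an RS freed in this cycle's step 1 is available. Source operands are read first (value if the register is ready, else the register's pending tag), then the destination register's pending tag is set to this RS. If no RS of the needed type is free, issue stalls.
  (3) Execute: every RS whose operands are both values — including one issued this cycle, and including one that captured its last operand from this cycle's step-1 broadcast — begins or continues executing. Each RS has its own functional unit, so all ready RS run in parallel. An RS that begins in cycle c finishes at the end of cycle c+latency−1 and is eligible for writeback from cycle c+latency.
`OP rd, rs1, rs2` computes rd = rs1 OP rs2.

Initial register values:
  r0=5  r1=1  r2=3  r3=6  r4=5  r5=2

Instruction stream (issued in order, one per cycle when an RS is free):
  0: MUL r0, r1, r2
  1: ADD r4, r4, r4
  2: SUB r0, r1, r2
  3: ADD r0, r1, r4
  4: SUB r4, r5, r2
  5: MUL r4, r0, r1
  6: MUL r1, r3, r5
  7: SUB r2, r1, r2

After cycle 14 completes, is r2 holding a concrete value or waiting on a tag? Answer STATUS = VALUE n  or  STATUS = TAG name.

  c1: issue MUL r0<-Mul1  regs: r0:Mul1,r1:1,r2:3,r3:6,r4:5,r5:2
  c2: issue ADD r4<-Add1  regs: r0:Mul1,r1:1,r2:3,r3:6,r4:Add1,r5:2
  c3: issue SUB r0<-Add2  regs: r0:Add2,r1:1,r2:3,r3:6,r4:Add1,r5:2
  c4: issue ADD r0<-Add3  regs: r0:Add3,r1:1,r2:3,r3:6,r4:Add1,r5:2
  c5: CDB Add1=10; issue SUB r4<-Add1  regs: r0:Add3,r1:1,r2:3,r3:6,r4:Add1,r5:2
  c6: CDB Add2=-2; issue MUL r4<-Mul2  regs: r0:Add3,r1:1,r2:3,r3:6,r4:Mul2,r5:2
  c7: CDB Mul1=3; issue MUL r1<-Mul1  regs: r0:Add3,r1:Mul1,r2:3,r3:6,r4:Mul2,r5:2
  c8: CDB Add1=-1; issue SUB r2<-Add1  regs: r0:Add3,r1:Mul1,r2:Add1,r3:6,r4:Mul2,r5:2
  c9: CDB Add3=11  regs: r0:11,r1:Mul1,r2:Add1,r3:6,r4:Mul2,r5:2
  c10: -  regs: r0:11,r1:Mul1,r2:Add1,r3:6,r4:Mul2,r5:2
  c11: CDB Mul1=12  regs: r0:11,r1:12,r2:Add1,r3:6,r4:Mul2,r5:2
  c12: -  regs: r0:11,r1:12,r2:Add1,r3:6,r4:Mul2,r5:2
  c13: CDB Mul2=11  regs: r0:11,r1:12,r2:Add1,r3:6,r4:11,r5:2
  c14: CDB Add1=9  regs: r0:11,r1:12,r2:9,r3:6,r4:11,r5:2

STATUS = VALUE 9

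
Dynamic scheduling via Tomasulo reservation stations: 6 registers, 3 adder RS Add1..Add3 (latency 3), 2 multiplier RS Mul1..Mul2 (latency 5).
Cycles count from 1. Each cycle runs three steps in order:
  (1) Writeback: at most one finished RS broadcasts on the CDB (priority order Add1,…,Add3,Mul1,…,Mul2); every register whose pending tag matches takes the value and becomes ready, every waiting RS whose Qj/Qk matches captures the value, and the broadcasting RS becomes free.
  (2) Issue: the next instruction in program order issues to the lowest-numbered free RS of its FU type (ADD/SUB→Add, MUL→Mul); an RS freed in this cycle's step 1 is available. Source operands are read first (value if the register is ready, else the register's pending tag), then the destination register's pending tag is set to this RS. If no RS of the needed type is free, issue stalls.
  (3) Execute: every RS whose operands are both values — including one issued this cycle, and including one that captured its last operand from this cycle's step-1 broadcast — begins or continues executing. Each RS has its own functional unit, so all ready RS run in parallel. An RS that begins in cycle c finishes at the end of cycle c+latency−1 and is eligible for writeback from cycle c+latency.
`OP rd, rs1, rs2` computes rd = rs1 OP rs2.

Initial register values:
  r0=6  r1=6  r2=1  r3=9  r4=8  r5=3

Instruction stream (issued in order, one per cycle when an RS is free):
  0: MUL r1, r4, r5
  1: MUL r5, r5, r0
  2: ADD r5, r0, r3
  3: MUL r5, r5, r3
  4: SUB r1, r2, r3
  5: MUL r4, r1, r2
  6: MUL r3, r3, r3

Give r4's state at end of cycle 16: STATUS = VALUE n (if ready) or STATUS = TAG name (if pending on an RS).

STATUS = VALUE -8

cycle 1: issue MUL r1<-Mul1 // r0:6,r1:Mul1,r2:1,r3:9,r4:8,r5:3
cycle 2: issue MUL r5<-Mul2 // r0:6,r1:Mul1,r2:1,r3:9,r4:8,r5:Mul2
cycle 3: issue ADD r5<-Add1 // r0:6,r1:Mul1,r2:1,r3:9,r4:8,r5:Add1
cycle 4: stall // r0:6,r1:Mul1,r2:1,r3:9,r4:8,r5:Add1
cycle 5: stall // r0:6,r1:Mul1,r2:1,r3:9,r4:8,r5:Add1
cycle 6: CDB Add1=15; stall // r0:6,r1:Mul1,r2:1,r3:9,r4:8,r5:15
cycle 7: CDB Mul1=24; issue MUL r5<-Mul1 // r0:6,r1:24,r2:1,r3:9,r4:8,r5:Mul1
cycle 8: CDB Mul2=18; issue SUB r1<-Add1 // r0:6,r1:Add1,r2:1,r3:9,r4:8,r5:Mul1
cycle 9: issue MUL r4<-Mul2 // r0:6,r1:Add1,r2:1,r3:9,r4:Mul2,r5:Mul1
cycle 10: stall // r0:6,r1:Add1,r2:1,r3:9,r4:Mul2,r5:Mul1
cycle 11: CDB Add1=-8; stall // r0:6,r1:-8,r2:1,r3:9,r4:Mul2,r5:Mul1
cycle 12: CDB Mul1=135; issue MUL r3<-Mul1 // r0:6,r1:-8,r2:1,r3:Mul1,r4:Mul2,r5:135
cycle 13: - // r0:6,r1:-8,r2:1,r3:Mul1,r4:Mul2,r5:135
cycle 14: - // r0:6,r1:-8,r2:1,r3:Mul1,r4:Mul2,r5:135
cycle 15: - // r0:6,r1:-8,r2:1,r3:Mul1,r4:Mul2,r5:135
cycle 16: CDB Mul2=-8 // r0:6,r1:-8,r2:1,r3:Mul1,r4:-8,r5:135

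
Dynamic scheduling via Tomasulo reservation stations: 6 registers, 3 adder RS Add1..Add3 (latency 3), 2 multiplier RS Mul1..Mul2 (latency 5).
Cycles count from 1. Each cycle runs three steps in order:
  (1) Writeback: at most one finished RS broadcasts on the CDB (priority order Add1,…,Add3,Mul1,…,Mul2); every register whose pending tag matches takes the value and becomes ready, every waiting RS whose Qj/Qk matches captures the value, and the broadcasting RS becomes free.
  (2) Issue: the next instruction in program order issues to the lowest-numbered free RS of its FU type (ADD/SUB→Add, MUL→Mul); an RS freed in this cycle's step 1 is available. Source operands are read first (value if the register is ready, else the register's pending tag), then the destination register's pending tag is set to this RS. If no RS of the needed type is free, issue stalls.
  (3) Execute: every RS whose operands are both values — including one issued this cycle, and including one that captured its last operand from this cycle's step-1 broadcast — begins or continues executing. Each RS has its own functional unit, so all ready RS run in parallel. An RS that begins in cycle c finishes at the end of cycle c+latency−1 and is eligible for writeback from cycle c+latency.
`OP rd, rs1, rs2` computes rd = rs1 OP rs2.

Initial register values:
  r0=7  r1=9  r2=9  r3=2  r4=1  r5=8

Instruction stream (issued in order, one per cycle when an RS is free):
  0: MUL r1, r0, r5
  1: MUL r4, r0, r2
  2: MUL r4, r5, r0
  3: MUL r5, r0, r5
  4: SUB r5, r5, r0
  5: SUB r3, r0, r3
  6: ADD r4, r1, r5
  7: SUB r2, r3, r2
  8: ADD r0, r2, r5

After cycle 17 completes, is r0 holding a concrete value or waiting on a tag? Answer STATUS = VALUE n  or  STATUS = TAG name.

STATUS = TAG Add2

  c1: issue MUL r1<-Mul1  regs: r0:7,r1:Mul1,r2:9,r3:2,r4:1,r5:8
  c2: issue MUL r4<-Mul2  regs: r0:7,r1:Mul1,r2:9,r3:2,r4:Mul2,r5:8
  c3: stall  regs: r0:7,r1:Mul1,r2:9,r3:2,r4:Mul2,r5:8
  c4: stall  regs: r0:7,r1:Mul1,r2:9,r3:2,r4:Mul2,r5:8
  c5: stall  regs: r0:7,r1:Mul1,r2:9,r3:2,r4:Mul2,r5:8
  c6: CDB Mul1=56; issue MUL r4<-Mul1  regs: r0:7,r1:56,r2:9,r3:2,r4:Mul1,r5:8
  c7: CDB Mul2=63; issue MUL r5<-Mul2  regs: r0:7,r1:56,r2:9,r3:2,r4:Mul1,r5:Mul2
  c8: issue SUB r5<-Add1  regs: r0:7,r1:56,r2:9,r3:2,r4:Mul1,r5:Add1
  c9: issue SUB r3<-Add2  regs: r0:7,r1:56,r2:9,r3:Add2,r4:Mul1,r5:Add1
  c10: issue ADD r4<-Add3  regs: r0:7,r1:56,r2:9,r3:Add2,r4:Add3,r5:Add1
  c11: CDB Mul1=56; stall  regs: r0:7,r1:56,r2:9,r3:Add2,r4:Add3,r5:Add1
  c12: CDB Add2=5; issue SUB r2<-Add2  regs: r0:7,r1:56,r2:Add2,r3:5,r4:Add3,r5:Add1
  c13: CDB Mul2=56; stall  regs: r0:7,r1:56,r2:Add2,r3:5,r4:Add3,r5:Add1
  c14: stall  regs: r0:7,r1:56,r2:Add2,r3:5,r4:Add3,r5:Add1
  c15: CDB Add2=-4; issue ADD r0<-Add2  regs: r0:Add2,r1:56,r2:-4,r3:5,r4:Add3,r5:Add1
  c16: CDB Add1=49  regs: r0:Add2,r1:56,r2:-4,r3:5,r4:Add3,r5:49
  c17: -  regs: r0:Add2,r1:56,r2:-4,r3:5,r4:Add3,r5:49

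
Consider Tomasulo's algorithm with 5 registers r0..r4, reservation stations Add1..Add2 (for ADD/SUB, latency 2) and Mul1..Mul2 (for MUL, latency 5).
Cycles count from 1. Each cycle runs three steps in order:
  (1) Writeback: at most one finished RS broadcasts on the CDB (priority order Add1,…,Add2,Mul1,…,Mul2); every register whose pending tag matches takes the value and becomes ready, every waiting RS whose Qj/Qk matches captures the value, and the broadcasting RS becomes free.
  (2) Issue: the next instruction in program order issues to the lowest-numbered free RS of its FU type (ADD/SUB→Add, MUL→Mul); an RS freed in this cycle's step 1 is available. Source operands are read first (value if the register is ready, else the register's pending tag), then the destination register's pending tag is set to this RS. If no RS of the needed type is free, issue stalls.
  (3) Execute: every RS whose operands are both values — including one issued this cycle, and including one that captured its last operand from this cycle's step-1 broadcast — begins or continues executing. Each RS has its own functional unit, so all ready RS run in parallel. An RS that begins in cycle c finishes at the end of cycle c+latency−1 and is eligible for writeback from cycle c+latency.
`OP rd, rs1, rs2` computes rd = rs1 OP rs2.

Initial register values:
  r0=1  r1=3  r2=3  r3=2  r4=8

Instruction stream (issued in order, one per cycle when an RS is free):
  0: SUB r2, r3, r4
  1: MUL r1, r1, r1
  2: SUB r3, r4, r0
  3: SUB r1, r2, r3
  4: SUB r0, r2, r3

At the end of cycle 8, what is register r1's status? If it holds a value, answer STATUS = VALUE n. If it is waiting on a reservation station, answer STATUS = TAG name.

cycle 1: issue SUB r2<-Add1 // r0:1,r1:3,r2:Add1,r3:2,r4:8
cycle 2: issue MUL r1<-Mul1 // r0:1,r1:Mul1,r2:Add1,r3:2,r4:8
cycle 3: CDB Add1=-6; issue SUB r3<-Add1 // r0:1,r1:Mul1,r2:-6,r3:Add1,r4:8
cycle 4: issue SUB r1<-Add2 // r0:1,r1:Add2,r2:-6,r3:Add1,r4:8
cycle 5: CDB Add1=7; issue SUB r0<-Add1 // r0:Add1,r1:Add2,r2:-6,r3:7,r4:8
cycle 6: - // r0:Add1,r1:Add2,r2:-6,r3:7,r4:8
cycle 7: CDB Add1=-13 // r0:-13,r1:Add2,r2:-6,r3:7,r4:8
cycle 8: CDB Add2=-13 // r0:-13,r1:-13,r2:-6,r3:7,r4:8

STATUS = VALUE -13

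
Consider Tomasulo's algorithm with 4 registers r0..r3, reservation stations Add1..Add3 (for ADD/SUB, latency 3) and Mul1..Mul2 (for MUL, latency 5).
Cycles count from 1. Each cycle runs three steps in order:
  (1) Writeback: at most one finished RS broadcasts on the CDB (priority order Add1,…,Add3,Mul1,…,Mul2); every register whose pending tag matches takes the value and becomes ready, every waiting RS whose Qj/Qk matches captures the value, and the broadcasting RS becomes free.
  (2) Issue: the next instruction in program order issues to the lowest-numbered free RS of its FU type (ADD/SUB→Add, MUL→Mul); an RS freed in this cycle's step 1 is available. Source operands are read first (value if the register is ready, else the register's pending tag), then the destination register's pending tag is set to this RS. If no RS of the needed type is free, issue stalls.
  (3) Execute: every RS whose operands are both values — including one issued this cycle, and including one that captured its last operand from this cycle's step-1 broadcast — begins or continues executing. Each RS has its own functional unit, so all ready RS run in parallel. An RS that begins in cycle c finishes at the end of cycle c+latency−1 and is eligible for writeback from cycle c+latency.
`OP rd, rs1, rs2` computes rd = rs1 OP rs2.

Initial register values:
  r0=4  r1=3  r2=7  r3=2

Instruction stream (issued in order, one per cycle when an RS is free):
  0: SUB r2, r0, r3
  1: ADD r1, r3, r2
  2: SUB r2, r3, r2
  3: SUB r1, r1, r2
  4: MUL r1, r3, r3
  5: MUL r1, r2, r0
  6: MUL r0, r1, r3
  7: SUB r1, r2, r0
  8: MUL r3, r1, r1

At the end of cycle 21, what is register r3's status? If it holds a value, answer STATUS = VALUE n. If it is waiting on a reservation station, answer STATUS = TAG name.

STATUS = TAG Mul2

c1: issue SUB r2<-Add1 | r0:4,r1:3,r2:Add1,r3:2
c2: issue ADD r1<-Add2 | r0:4,r1:Add2,r2:Add1,r3:2
c3: issue SUB r2<-Add3 | r0:4,r1:Add2,r2:Add3,r3:2
c4: CDB Add1=2; issue SUB r1<-Add1 | r0:4,r1:Add1,r2:Add3,r3:2
c5: issue MUL r1<-Mul1 | r0:4,r1:Mul1,r2:Add3,r3:2
c6: issue MUL r1<-Mul2 | r0:4,r1:Mul2,r2:Add3,r3:2
c7: CDB Add2=4; stall | r0:4,r1:Mul2,r2:Add3,r3:2
c8: CDB Add3=0; stall | r0:4,r1:Mul2,r2:0,r3:2
c9: stall | r0:4,r1:Mul2,r2:0,r3:2
c10: CDB Mul1=4; issue MUL r0<-Mul1 | r0:Mul1,r1:Mul2,r2:0,r3:2
c11: CDB Add1=4; issue SUB r1<-Add1 | r0:Mul1,r1:Add1,r2:0,r3:2
c12: stall | r0:Mul1,r1:Add1,r2:0,r3:2
c13: CDB Mul2=0; issue MUL r3<-Mul2 | r0:Mul1,r1:Add1,r2:0,r3:Mul2
c14: - | r0:Mul1,r1:Add1,r2:0,r3:Mul2
c15: - | r0:Mul1,r1:Add1,r2:0,r3:Mul2
c16: - | r0:Mul1,r1:Add1,r2:0,r3:Mul2
c17: - | r0:Mul1,r1:Add1,r2:0,r3:Mul2
c18: CDB Mul1=0 | r0:0,r1:Add1,r2:0,r3:Mul2
c19: - | r0:0,r1:Add1,r2:0,r3:Mul2
c20: - | r0:0,r1:Add1,r2:0,r3:Mul2
c21: CDB Add1=0 | r0:0,r1:0,r2:0,r3:Mul2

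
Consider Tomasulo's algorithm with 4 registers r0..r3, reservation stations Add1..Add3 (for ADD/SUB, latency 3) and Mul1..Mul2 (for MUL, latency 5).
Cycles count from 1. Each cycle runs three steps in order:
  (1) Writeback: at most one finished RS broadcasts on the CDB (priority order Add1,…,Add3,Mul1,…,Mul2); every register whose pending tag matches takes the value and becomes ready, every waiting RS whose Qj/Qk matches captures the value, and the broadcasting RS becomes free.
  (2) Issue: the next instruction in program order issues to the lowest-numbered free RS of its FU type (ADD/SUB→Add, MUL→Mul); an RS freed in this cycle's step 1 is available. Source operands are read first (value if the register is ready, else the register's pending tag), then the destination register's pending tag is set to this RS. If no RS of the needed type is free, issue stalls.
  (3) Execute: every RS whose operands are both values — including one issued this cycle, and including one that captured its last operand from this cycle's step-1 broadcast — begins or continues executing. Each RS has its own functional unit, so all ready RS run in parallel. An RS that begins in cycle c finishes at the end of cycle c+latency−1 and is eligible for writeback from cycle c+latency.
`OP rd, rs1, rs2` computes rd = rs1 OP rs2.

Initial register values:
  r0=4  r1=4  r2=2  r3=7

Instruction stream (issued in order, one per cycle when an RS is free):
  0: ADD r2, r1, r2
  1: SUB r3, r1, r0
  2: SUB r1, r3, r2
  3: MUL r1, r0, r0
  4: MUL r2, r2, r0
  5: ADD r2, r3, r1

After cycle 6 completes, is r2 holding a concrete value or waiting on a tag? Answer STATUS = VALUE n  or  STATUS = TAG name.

c1: issue ADD r2<-Add1 | r0:4,r1:4,r2:Add1,r3:7
c2: issue SUB r3<-Add2 | r0:4,r1:4,r2:Add1,r3:Add2
c3: issue SUB r1<-Add3 | r0:4,r1:Add3,r2:Add1,r3:Add2
c4: CDB Add1=6; issue MUL r1<-Mul1 | r0:4,r1:Mul1,r2:6,r3:Add2
c5: CDB Add2=0; issue MUL r2<-Mul2 | r0:4,r1:Mul1,r2:Mul2,r3:0
c6: issue ADD r2<-Add1 | r0:4,r1:Mul1,r2:Add1,r3:0

STATUS = TAG Add1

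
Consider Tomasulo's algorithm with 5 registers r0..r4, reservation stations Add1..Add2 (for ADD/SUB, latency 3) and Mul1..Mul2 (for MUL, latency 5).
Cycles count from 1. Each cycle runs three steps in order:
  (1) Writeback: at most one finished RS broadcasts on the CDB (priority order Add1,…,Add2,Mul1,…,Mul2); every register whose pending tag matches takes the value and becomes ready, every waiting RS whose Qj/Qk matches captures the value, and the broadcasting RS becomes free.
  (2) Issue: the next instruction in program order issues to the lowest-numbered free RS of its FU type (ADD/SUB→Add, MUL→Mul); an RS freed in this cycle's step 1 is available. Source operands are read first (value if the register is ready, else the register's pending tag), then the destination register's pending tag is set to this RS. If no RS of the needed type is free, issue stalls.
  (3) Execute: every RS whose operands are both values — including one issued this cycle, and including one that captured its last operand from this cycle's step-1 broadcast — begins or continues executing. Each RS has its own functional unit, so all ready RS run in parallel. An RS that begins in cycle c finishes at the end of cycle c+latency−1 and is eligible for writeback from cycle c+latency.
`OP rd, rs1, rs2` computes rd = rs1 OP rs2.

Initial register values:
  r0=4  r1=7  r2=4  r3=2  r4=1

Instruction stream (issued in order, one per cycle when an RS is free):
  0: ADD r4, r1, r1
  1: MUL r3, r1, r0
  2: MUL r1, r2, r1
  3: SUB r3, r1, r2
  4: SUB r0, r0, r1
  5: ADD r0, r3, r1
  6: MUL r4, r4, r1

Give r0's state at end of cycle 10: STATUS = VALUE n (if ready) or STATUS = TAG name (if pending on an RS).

  c1: issue ADD r4<-Add1  regs: r0:4,r1:7,r2:4,r3:2,r4:Add1
  c2: issue MUL r3<-Mul1  regs: r0:4,r1:7,r2:4,r3:Mul1,r4:Add1
  c3: issue MUL r1<-Mul2  regs: r0:4,r1:Mul2,r2:4,r3:Mul1,r4:Add1
  c4: CDB Add1=14; issue SUB r3<-Add1  regs: r0:4,r1:Mul2,r2:4,r3:Add1,r4:14
  c5: issue SUB r0<-Add2  regs: r0:Add2,r1:Mul2,r2:4,r3:Add1,r4:14
  c6: stall  regs: r0:Add2,r1:Mul2,r2:4,r3:Add1,r4:14
  c7: CDB Mul1=28; stall  regs: r0:Add2,r1:Mul2,r2:4,r3:Add1,r4:14
  c8: CDB Mul2=28; stall  regs: r0:Add2,r1:28,r2:4,r3:Add1,r4:14
  c9: stall  regs: r0:Add2,r1:28,r2:4,r3:Add1,r4:14
  c10: stall  regs: r0:Add2,r1:28,r2:4,r3:Add1,r4:14

STATUS = TAG Add2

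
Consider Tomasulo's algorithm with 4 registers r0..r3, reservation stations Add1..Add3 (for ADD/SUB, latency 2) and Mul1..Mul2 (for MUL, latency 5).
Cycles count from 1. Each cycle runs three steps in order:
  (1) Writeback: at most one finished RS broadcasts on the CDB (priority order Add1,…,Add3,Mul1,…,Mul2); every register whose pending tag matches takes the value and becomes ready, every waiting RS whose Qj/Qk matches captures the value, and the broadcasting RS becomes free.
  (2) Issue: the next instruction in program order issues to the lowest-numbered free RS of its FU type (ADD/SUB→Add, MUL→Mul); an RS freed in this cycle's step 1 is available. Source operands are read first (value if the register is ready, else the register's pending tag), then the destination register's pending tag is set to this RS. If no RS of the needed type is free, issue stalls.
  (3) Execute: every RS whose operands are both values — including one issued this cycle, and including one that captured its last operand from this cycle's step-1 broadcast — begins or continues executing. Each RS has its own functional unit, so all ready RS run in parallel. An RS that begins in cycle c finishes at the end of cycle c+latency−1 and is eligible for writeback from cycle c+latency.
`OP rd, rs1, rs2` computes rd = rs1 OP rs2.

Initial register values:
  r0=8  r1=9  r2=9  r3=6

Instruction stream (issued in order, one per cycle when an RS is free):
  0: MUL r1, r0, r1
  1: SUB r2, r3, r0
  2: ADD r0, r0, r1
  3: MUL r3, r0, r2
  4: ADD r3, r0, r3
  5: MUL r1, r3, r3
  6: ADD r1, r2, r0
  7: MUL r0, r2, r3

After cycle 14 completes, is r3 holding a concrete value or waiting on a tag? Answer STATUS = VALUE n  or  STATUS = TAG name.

STATUS = TAG Add1

c1: issue MUL r1<-Mul1 | r0:8,r1:Mul1,r2:9,r3:6
c2: issue SUB r2<-Add1 | r0:8,r1:Mul1,r2:Add1,r3:6
c3: issue ADD r0<-Add2 | r0:Add2,r1:Mul1,r2:Add1,r3:6
c4: CDB Add1=-2; issue MUL r3<-Mul2 | r0:Add2,r1:Mul1,r2:-2,r3:Mul2
c5: issue ADD r3<-Add1 | r0:Add2,r1:Mul1,r2:-2,r3:Add1
c6: CDB Mul1=72; issue MUL r1<-Mul1 | r0:Add2,r1:Mul1,r2:-2,r3:Add1
c7: issue ADD r1<-Add3 | r0:Add2,r1:Add3,r2:-2,r3:Add1
c8: CDB Add2=80; stall | r0:80,r1:Add3,r2:-2,r3:Add1
c9: stall | r0:80,r1:Add3,r2:-2,r3:Add1
c10: CDB Add3=78; stall | r0:80,r1:78,r2:-2,r3:Add1
c11: stall | r0:80,r1:78,r2:-2,r3:Add1
c12: stall | r0:80,r1:78,r2:-2,r3:Add1
c13: CDB Mul2=-160; issue MUL r0<-Mul2 | r0:Mul2,r1:78,r2:-2,r3:Add1
c14: - | r0:Mul2,r1:78,r2:-2,r3:Add1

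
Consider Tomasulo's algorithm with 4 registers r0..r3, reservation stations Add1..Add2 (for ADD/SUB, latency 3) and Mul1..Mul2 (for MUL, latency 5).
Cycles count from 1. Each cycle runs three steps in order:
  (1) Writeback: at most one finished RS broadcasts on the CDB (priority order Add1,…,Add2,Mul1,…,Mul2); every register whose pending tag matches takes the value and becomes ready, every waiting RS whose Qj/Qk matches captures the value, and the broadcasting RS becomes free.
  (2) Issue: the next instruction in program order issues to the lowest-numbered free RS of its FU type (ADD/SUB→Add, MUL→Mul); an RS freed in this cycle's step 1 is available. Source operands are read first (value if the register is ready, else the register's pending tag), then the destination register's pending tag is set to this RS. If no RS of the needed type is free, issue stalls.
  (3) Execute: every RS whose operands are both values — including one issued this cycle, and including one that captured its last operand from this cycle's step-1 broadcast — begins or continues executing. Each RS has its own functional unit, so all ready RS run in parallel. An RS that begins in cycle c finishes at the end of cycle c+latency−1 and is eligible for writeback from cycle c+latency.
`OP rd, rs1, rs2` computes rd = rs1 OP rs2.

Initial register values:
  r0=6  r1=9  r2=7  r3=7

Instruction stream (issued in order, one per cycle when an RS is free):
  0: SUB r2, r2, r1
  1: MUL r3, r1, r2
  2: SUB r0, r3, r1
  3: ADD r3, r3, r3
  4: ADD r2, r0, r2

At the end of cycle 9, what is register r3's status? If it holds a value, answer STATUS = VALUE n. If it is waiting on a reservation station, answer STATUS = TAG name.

STATUS = TAG Add1

c1: issue SUB r2<-Add1 | r0:6,r1:9,r2:Add1,r3:7
c2: issue MUL r3<-Mul1 | r0:6,r1:9,r2:Add1,r3:Mul1
c3: issue SUB r0<-Add2 | r0:Add2,r1:9,r2:Add1,r3:Mul1
c4: CDB Add1=-2; issue ADD r3<-Add1 | r0:Add2,r1:9,r2:-2,r3:Add1
c5: stall | r0:Add2,r1:9,r2:-2,r3:Add1
c6: stall | r0:Add2,r1:9,r2:-2,r3:Add1
c7: stall | r0:Add2,r1:9,r2:-2,r3:Add1
c8: stall | r0:Add2,r1:9,r2:-2,r3:Add1
c9: CDB Mul1=-18; stall | r0:Add2,r1:9,r2:-2,r3:Add1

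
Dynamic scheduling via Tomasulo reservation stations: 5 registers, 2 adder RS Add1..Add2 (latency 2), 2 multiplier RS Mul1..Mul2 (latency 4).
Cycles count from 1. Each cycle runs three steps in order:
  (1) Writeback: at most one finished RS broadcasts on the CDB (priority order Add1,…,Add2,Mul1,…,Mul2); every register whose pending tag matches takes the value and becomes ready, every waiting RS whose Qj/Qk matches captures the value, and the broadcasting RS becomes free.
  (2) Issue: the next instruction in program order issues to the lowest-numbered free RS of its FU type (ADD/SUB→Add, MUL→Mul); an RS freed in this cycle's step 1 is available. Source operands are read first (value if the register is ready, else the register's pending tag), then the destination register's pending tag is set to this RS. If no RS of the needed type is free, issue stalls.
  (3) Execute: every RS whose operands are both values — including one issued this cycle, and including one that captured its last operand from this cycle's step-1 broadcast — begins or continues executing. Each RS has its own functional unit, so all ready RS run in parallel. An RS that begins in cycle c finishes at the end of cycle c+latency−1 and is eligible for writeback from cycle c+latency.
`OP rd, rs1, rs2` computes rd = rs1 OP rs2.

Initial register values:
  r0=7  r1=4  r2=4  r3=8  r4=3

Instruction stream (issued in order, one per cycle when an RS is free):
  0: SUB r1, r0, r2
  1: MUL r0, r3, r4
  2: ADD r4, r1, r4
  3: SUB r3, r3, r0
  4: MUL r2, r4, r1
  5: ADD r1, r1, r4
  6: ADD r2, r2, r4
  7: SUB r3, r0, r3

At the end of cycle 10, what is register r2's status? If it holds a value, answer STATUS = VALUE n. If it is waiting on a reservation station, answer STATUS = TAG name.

STATUS = TAG Add1

c1: issue SUB r1<-Add1 | r0:7,r1:Add1,r2:4,r3:8,r4:3
c2: issue MUL r0<-Mul1 | r0:Mul1,r1:Add1,r2:4,r3:8,r4:3
c3: CDB Add1=3; issue ADD r4<-Add1 | r0:Mul1,r1:3,r2:4,r3:8,r4:Add1
c4: issue SUB r3<-Add2 | r0:Mul1,r1:3,r2:4,r3:Add2,r4:Add1
c5: CDB Add1=6; issue MUL r2<-Mul2 | r0:Mul1,r1:3,r2:Mul2,r3:Add2,r4:6
c6: CDB Mul1=24; issue ADD r1<-Add1 | r0:24,r1:Add1,r2:Mul2,r3:Add2,r4:6
c7: stall | r0:24,r1:Add1,r2:Mul2,r3:Add2,r4:6
c8: CDB Add1=9; issue ADD r2<-Add1 | r0:24,r1:9,r2:Add1,r3:Add2,r4:6
c9: CDB Add2=-16; issue SUB r3<-Add2 | r0:24,r1:9,r2:Add1,r3:Add2,r4:6
c10: CDB Mul2=18 | r0:24,r1:9,r2:Add1,r3:Add2,r4:6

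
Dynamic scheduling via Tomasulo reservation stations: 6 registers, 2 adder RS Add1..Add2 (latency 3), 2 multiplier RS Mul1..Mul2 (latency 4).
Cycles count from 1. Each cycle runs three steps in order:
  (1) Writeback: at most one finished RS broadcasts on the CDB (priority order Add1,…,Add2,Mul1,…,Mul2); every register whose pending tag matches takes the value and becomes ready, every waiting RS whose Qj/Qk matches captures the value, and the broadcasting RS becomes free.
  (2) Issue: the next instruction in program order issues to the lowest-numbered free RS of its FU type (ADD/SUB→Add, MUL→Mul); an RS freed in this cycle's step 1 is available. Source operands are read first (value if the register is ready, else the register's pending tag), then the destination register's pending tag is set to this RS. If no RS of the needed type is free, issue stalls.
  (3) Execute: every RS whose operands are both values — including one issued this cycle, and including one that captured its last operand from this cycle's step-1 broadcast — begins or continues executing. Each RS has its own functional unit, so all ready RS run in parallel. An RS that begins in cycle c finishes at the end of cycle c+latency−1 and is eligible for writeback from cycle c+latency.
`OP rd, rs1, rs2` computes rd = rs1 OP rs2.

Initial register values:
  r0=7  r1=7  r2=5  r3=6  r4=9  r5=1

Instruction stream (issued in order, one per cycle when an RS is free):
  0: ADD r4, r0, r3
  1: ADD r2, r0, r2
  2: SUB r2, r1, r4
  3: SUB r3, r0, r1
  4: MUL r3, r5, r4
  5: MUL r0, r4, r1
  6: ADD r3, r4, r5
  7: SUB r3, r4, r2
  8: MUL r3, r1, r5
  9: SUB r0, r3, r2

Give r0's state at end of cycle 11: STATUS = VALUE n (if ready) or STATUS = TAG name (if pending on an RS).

c1: issue ADD r4<-Add1 | r0:7,r1:7,r2:5,r3:6,r4:Add1,r5:1
c2: issue ADD r2<-Add2 | r0:7,r1:7,r2:Add2,r3:6,r4:Add1,r5:1
c3: stall | r0:7,r1:7,r2:Add2,r3:6,r4:Add1,r5:1
c4: CDB Add1=13; issue SUB r2<-Add1 | r0:7,r1:7,r2:Add1,r3:6,r4:13,r5:1
c5: CDB Add2=12; issue SUB r3<-Add2 | r0:7,r1:7,r2:Add1,r3:Add2,r4:13,r5:1
c6: issue MUL r3<-Mul1 | r0:7,r1:7,r2:Add1,r3:Mul1,r4:13,r5:1
c7: CDB Add1=-6; issue MUL r0<-Mul2 | r0:Mul2,r1:7,r2:-6,r3:Mul1,r4:13,r5:1
c8: CDB Add2=0; issue ADD r3<-Add1 | r0:Mul2,r1:7,r2:-6,r3:Add1,r4:13,r5:1
c9: issue SUB r3<-Add2 | r0:Mul2,r1:7,r2:-6,r3:Add2,r4:13,r5:1
c10: CDB Mul1=13; issue MUL r3<-Mul1 | r0:Mul2,r1:7,r2:-6,r3:Mul1,r4:13,r5:1
c11: CDB Add1=14; issue SUB r0<-Add1 | r0:Add1,r1:7,r2:-6,r3:Mul1,r4:13,r5:1

STATUS = TAG Add1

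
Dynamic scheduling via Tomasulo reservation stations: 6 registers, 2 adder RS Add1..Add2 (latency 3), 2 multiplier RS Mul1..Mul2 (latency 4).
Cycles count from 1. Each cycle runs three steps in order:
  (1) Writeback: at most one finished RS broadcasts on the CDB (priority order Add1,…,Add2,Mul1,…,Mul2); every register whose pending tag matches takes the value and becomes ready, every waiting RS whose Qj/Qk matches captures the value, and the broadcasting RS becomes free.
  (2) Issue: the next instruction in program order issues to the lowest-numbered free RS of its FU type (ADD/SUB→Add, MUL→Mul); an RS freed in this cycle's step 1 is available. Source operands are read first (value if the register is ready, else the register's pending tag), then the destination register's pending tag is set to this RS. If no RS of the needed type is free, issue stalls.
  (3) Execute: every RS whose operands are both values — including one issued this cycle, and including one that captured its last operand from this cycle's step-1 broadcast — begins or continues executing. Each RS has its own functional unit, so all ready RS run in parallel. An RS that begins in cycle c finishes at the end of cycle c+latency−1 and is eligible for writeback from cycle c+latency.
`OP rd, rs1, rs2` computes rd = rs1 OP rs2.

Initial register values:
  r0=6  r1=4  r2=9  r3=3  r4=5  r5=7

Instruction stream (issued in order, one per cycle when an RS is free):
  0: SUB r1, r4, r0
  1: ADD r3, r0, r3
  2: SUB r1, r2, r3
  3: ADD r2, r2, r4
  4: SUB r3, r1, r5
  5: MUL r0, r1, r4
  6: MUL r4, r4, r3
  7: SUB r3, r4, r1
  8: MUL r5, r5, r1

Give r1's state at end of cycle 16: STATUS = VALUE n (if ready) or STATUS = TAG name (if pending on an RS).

STATUS = VALUE 0

c1: issue SUB r1<-Add1 | r0:6,r1:Add1,r2:9,r3:3,r4:5,r5:7
c2: issue ADD r3<-Add2 | r0:6,r1:Add1,r2:9,r3:Add2,r4:5,r5:7
c3: stall | r0:6,r1:Add1,r2:9,r3:Add2,r4:5,r5:7
c4: CDB Add1=-1; issue SUB r1<-Add1 | r0:6,r1:Add1,r2:9,r3:Add2,r4:5,r5:7
c5: CDB Add2=9; issue ADD r2<-Add2 | r0:6,r1:Add1,r2:Add2,r3:9,r4:5,r5:7
c6: stall | r0:6,r1:Add1,r2:Add2,r3:9,r4:5,r5:7
c7: stall | r0:6,r1:Add1,r2:Add2,r3:9,r4:5,r5:7
c8: CDB Add1=0; issue SUB r3<-Add1 | r0:6,r1:0,r2:Add2,r3:Add1,r4:5,r5:7
c9: CDB Add2=14; issue MUL r0<-Mul1 | r0:Mul1,r1:0,r2:14,r3:Add1,r4:5,r5:7
c10: issue MUL r4<-Mul2 | r0:Mul1,r1:0,r2:14,r3:Add1,r4:Mul2,r5:7
c11: CDB Add1=-7; issue SUB r3<-Add1 | r0:Mul1,r1:0,r2:14,r3:Add1,r4:Mul2,r5:7
c12: stall | r0:Mul1,r1:0,r2:14,r3:Add1,r4:Mul2,r5:7
c13: CDB Mul1=0; issue MUL r5<-Mul1 | r0:0,r1:0,r2:14,r3:Add1,r4:Mul2,r5:Mul1
c14: - | r0:0,r1:0,r2:14,r3:Add1,r4:Mul2,r5:Mul1
c15: CDB Mul2=-35 | r0:0,r1:0,r2:14,r3:Add1,r4:-35,r5:Mul1
c16: - | r0:0,r1:0,r2:14,r3:Add1,r4:-35,r5:Mul1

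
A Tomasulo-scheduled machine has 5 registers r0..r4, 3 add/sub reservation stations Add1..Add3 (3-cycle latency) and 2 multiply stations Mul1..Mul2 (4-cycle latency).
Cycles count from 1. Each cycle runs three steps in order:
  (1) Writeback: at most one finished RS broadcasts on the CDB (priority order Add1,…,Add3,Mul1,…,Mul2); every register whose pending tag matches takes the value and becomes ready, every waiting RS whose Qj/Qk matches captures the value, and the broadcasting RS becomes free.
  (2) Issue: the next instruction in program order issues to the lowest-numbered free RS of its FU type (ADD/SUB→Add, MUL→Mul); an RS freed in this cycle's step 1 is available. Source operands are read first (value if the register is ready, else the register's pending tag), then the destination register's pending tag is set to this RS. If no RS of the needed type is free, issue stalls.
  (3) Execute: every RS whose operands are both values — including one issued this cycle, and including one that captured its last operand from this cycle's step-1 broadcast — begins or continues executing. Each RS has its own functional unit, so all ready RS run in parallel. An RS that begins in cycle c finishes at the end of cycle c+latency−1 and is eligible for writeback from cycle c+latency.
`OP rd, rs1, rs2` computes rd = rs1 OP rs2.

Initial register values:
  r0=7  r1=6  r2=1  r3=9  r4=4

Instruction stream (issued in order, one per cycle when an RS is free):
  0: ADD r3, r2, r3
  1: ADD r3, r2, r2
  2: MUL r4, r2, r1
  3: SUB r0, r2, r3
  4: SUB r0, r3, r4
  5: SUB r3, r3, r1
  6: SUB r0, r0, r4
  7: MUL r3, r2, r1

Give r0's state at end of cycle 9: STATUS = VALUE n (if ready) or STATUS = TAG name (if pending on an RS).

STATUS = TAG Add1

cycle 1: issue ADD r3<-Add1 // r0:7,r1:6,r2:1,r3:Add1,r4:4
cycle 2: issue ADD r3<-Add2 // r0:7,r1:6,r2:1,r3:Add2,r4:4
cycle 3: issue MUL r4<-Mul1 // r0:7,r1:6,r2:1,r3:Add2,r4:Mul1
cycle 4: CDB Add1=10; issue SUB r0<-Add1 // r0:Add1,r1:6,r2:1,r3:Add2,r4:Mul1
cycle 5: CDB Add2=2; issue SUB r0<-Add2 // r0:Add2,r1:6,r2:1,r3:2,r4:Mul1
cycle 6: issue SUB r3<-Add3 // r0:Add2,r1:6,r2:1,r3:Add3,r4:Mul1
cycle 7: CDB Mul1=6; stall // r0:Add2,r1:6,r2:1,r3:Add3,r4:6
cycle 8: CDB Add1=-1; issue SUB r0<-Add1 // r0:Add1,r1:6,r2:1,r3:Add3,r4:6
cycle 9: CDB Add3=-4; issue MUL r3<-Mul1 // r0:Add1,r1:6,r2:1,r3:Mul1,r4:6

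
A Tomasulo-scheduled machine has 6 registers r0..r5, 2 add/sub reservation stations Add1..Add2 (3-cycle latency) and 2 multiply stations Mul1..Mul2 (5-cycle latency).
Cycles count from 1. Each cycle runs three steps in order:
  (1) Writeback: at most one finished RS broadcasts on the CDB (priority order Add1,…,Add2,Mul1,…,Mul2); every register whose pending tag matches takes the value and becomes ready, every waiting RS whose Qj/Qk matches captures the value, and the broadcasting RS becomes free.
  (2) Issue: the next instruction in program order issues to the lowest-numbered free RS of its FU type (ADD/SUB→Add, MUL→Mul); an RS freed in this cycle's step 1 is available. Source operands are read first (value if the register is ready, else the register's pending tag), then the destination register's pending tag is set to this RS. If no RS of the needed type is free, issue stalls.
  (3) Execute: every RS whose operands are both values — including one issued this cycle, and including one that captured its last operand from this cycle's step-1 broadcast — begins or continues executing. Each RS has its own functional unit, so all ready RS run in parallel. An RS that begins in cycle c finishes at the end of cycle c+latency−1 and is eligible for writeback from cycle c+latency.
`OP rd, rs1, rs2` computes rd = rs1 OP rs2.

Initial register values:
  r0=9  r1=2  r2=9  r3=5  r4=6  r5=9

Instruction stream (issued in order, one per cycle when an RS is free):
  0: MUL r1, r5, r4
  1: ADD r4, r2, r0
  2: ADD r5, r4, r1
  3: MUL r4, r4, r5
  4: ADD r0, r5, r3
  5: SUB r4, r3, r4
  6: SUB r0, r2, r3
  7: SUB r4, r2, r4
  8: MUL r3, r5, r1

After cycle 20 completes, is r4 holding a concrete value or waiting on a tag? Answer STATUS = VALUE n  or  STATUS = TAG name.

STATUS = VALUE 1300

c1: issue MUL r1<-Mul1 | r0:9,r1:Mul1,r2:9,r3:5,r4:6,r5:9
c2: issue ADD r4<-Add1 | r0:9,r1:Mul1,r2:9,r3:5,r4:Add1,r5:9
c3: issue ADD r5<-Add2 | r0:9,r1:Mul1,r2:9,r3:5,r4:Add1,r5:Add2
c4: issue MUL r4<-Mul2 | r0:9,r1:Mul1,r2:9,r3:5,r4:Mul2,r5:Add2
c5: CDB Add1=18; issue ADD r0<-Add1 | r0:Add1,r1:Mul1,r2:9,r3:5,r4:Mul2,r5:Add2
c6: CDB Mul1=54; stall | r0:Add1,r1:54,r2:9,r3:5,r4:Mul2,r5:Add2
c7: stall | r0:Add1,r1:54,r2:9,r3:5,r4:Mul2,r5:Add2
c8: stall | r0:Add1,r1:54,r2:9,r3:5,r4:Mul2,r5:Add2
c9: CDB Add2=72; issue SUB r4<-Add2 | r0:Add1,r1:54,r2:9,r3:5,r4:Add2,r5:72
c10: stall | r0:Add1,r1:54,r2:9,r3:5,r4:Add2,r5:72
c11: stall | r0:Add1,r1:54,r2:9,r3:5,r4:Add2,r5:72
c12: CDB Add1=77; issue SUB r0<-Add1 | r0:Add1,r1:54,r2:9,r3:5,r4:Add2,r5:72
c13: stall | r0:Add1,r1:54,r2:9,r3:5,r4:Add2,r5:72
c14: CDB Mul2=1296; stall | r0:Add1,r1:54,r2:9,r3:5,r4:Add2,r5:72
c15: CDB Add1=4; issue SUB r4<-Add1 | r0:4,r1:54,r2:9,r3:5,r4:Add1,r5:72
c16: issue MUL r3<-Mul1 | r0:4,r1:54,r2:9,r3:Mul1,r4:Add1,r5:72
c17: CDB Add2=-1291 | r0:4,r1:54,r2:9,r3:Mul1,r4:Add1,r5:72
c18: - | r0:4,r1:54,r2:9,r3:Mul1,r4:Add1,r5:72
c19: - | r0:4,r1:54,r2:9,r3:Mul1,r4:Add1,r5:72
c20: CDB Add1=1300 | r0:4,r1:54,r2:9,r3:Mul1,r4:1300,r5:72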